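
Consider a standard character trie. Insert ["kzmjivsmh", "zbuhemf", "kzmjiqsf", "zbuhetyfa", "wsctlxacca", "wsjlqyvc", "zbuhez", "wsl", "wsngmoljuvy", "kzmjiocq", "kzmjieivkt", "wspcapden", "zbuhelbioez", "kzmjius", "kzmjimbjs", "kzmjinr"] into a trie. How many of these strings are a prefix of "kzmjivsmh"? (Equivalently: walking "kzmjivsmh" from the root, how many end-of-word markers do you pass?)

1

Walk "kzmjivsmh" from the root; an end-of-word marker is hit whenever a stored word is a prefix of "kzmjivsmh".
Prefixes of the query that are stored words: "kzmjivsmh"
Count: 1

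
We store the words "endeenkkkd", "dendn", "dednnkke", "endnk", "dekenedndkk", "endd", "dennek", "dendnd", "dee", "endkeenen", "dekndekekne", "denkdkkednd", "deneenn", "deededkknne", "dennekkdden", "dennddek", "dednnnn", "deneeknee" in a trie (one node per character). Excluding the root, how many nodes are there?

87

Trace insertions, counting only characters that open a new branch:
  "endeenkkkd" → 10 new (e, n, d, e, e, n, k, k, k, d)
  "dendn" → 5 new (d, e, n, d, n)
  "dednnkke" → prefix "de" already present; 6 new (d, n, n, k, k, e)
  "endnk" → prefix "end" already present; 2 new (n, k)
  "dekenedndkk" → prefix "de" already present; 9 new (k, e, n, e, d, n, d, k, k)
  "endd" → prefix "end" already present; 1 new (d)
  "dennek" → prefix "den" already present; 3 new (n, e, k)
  "dendnd" → prefix "dendn" already present; 1 new (d)
  "dee" → prefix "de" already present; 1 new (e)
  "endkeenen" → prefix "end" already present; 6 new (k, e, e, n, e, n)
  "dekndekekne" → prefix "dek" already present; 8 new (n, d, e, k, e, k, n, e)
  "denkdkkednd" → prefix "den" already present; 8 new (k, d, k, k, e, d, n, d)
  "deneenn" → prefix "den" already present; 4 new (e, e, n, n)
  "deededkknne" → prefix "dee" already present; 8 new (d, e, d, k, k, n, n, e)
  "dennekkdden" → prefix "dennek" already present; 5 new (k, d, d, e, n)
  "dennddek" → prefix "denn" already present; 4 new (d, d, e, k)
  "dednnnn" → prefix "dednn" already present; 2 new (n, n)
  "deneeknee" → prefix "denee" already present; 4 new (k, n, e, e)
Total nodes = 10 + 5 + 6 + 2 + 9 + 1 + 3 + 1 + 1 + 6 + 8 + 8 + 4 + 8 + 5 + 4 + 2 + 4 = 87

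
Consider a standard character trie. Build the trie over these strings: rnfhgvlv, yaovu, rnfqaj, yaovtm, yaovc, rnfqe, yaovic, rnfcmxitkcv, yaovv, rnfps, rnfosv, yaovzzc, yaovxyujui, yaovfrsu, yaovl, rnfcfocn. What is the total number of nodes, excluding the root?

54

For each word, the new-node count is its length minus the longest prefix already in the trie:
  "rnfhgvlv" → 8 new (r, n, f, h, g, v, l, v)
  "yaovu" → 5 new (y, a, o, v, u)
  "rnfqaj" → prefix "rnf" already present; 3 new (q, a, j)
  "yaovtm" → prefix "yaov" already present; 2 new (t, m)
  "yaovc" → prefix "yaov" already present; 1 new (c)
  "rnfqe" → prefix "rnfq" already present; 1 new (e)
  "yaovic" → prefix "yaov" already present; 2 new (i, c)
  "rnfcmxitkcv" → prefix "rnf" already present; 8 new (c, m, x, i, t, k, c, v)
  "yaovv" → prefix "yaov" already present; 1 new (v)
  "rnfps" → prefix "rnf" already present; 2 new (p, s)
  "rnfosv" → prefix "rnf" already present; 3 new (o, s, v)
  "yaovzzc" → prefix "yaov" already present; 3 new (z, z, c)
  "yaovxyujui" → prefix "yaov" already present; 6 new (x, y, u, j, u, i)
  "yaovfrsu" → prefix "yaov" already present; 4 new (f, r, s, u)
  "yaovl" → prefix "yaov" already present; 1 new (l)
  "rnfcfocn" → prefix "rnfc" already present; 4 new (f, o, c, n)
Total nodes = 8 + 5 + 3 + 2 + 1 + 1 + 2 + 8 + 1 + 2 + 3 + 3 + 6 + 4 + 1 + 4 = 54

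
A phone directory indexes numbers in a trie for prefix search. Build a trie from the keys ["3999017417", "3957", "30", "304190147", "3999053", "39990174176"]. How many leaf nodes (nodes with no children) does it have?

4

A leaf is a node with no children — equivalently, the end of a word that is not a proper prefix of any other stored word.
Those words: "304190147", "3957", "39990174176", "3999053"
Leaf count: 4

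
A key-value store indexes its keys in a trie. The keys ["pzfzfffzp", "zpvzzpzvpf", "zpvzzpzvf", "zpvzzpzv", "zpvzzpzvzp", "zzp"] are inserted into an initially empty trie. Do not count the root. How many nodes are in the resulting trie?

24

Trace insertions, counting only characters that open a new branch:
  "pzfzfffzp" → 9 new (p, z, f, z, f, f, f, z, p)
  "zpvzzpzvpf" → 10 new (z, p, v, z, z, p, z, v, p, f)
  "zpvzzpzvf" → prefix "zpvzzpzv" already present; 1 new (f)
  "zpvzzpzv" → prefix "zpvzzpzv" already present; 0 new (none)
  "zpvzzpzvzp" → prefix "zpvzzpzv" already present; 2 new (z, p)
  "zzp" → prefix "z" already present; 2 new (z, p)
Total nodes = 9 + 10 + 1 + 0 + 2 + 2 = 24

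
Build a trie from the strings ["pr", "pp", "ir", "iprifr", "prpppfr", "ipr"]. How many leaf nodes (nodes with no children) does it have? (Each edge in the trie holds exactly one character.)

4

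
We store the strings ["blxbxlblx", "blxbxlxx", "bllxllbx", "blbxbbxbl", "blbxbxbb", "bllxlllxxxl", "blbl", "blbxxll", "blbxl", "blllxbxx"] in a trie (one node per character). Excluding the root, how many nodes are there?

42

Insert word by word; a character creates a node only if that edge doesn't already exist:
  "blxbxlblx" → 9 new (b, l, x, b, x, l, b, l, x)
  "blxbxlxx" → prefix "blxbxl" already present; 2 new (x, x)
  "bllxllbx" → prefix "bl" already present; 6 new (l, x, l, l, b, x)
  "blbxbbxbl" → prefix "bl" already present; 7 new (b, x, b, b, x, b, l)
  "blbxbxbb" → prefix "blbxb" already present; 3 new (x, b, b)
  "bllxlllxxxl" → prefix "bllxll" already present; 5 new (l, x, x, x, l)
  "blbl" → prefix "blb" already present; 1 new (l)
  "blbxxll" → prefix "blbx" already present; 3 new (x, l, l)
  "blbxl" → prefix "blbx" already present; 1 new (l)
  "blllxbxx" → prefix "bll" already present; 5 new (l, x, b, x, x)
Total nodes = 9 + 2 + 6 + 7 + 3 + 5 + 1 + 3 + 1 + 5 = 42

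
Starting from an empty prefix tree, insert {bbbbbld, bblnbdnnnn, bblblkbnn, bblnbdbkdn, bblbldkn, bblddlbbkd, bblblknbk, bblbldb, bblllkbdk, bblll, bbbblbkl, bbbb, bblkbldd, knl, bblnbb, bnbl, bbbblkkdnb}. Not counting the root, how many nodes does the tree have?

For each word, the new-node count is its length minus the longest prefix already in the trie:
  "bbbbbld" → 7 new (b, b, b, b, b, l, d)
  "bblnbdnnnn" → prefix "bb" already present; 8 new (l, n, b, d, n, n, n, n)
  "bblblkbnn" → prefix "bbl" already present; 6 new (b, l, k, b, n, n)
  "bblnbdbkdn" → prefix "bblnbd" already present; 4 new (b, k, d, n)
  "bblbldkn" → prefix "bblbl" already present; 3 new (d, k, n)
  "bblddlbbkd" → prefix "bbl" already present; 7 new (d, d, l, b, b, k, d)
  "bblblknbk" → prefix "bblblk" already present; 3 new (n, b, k)
  "bblbldb" → prefix "bblbld" already present; 1 new (b)
  "bblllkbdk" → prefix "bbl" already present; 6 new (l, l, k, b, d, k)
  "bblll" → prefix "bblll" already present; 0 new (none)
  "bbbblbkl" → prefix "bbbb" already present; 4 new (l, b, k, l)
  "bbbb" → prefix "bbbb" already present; 0 new (none)
  "bblkbldd" → prefix "bbl" already present; 5 new (k, b, l, d, d)
  "knl" → 3 new (k, n, l)
  "bblnbb" → prefix "bblnb" already present; 1 new (b)
  "bnbl" → prefix "b" already present; 3 new (n, b, l)
  "bbbblkkdnb" → prefix "bbbbl" already present; 5 new (k, k, d, n, b)
Total nodes = 7 + 8 + 6 + 4 + 3 + 7 + 3 + 1 + 6 + 0 + 4 + 0 + 5 + 3 + 1 + 3 + 5 = 66

66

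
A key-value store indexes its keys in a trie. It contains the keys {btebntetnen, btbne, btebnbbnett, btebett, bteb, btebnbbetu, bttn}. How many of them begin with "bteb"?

5

Walk to "bteb"; the words in its subtree are exactly those with that prefix.
Words under "bteb": bteb, btebett, btebnbbetu, btebnbbnett, btebntetnen
Count: 5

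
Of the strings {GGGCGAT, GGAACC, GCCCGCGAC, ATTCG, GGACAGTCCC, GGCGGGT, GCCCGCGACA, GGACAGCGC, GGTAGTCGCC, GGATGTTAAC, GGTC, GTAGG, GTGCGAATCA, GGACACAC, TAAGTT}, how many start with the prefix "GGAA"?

Filter for entries beginning with "GGAA":
Words under "GGAA": GGAACC
Count: 1

1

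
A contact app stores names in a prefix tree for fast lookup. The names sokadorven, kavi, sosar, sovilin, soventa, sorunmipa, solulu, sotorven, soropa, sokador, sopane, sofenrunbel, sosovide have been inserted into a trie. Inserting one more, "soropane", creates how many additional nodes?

"soropa" is already a path in the trie; the remaining "ne" must be added.
New nodes needed: |"soropane"| − 6 = 8 − 6 = 2.

2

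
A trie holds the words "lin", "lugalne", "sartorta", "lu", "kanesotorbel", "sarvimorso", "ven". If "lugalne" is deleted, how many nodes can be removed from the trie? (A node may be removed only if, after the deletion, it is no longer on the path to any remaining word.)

5

After clearing the end-marker at "lugalne", prune upward until reaching a node still needed by another word.
The suffix "galne" (5 nodes) is used only by "lugalne"; "lu" is itself a stored word, so pruning stops there.
Nodes removed: 5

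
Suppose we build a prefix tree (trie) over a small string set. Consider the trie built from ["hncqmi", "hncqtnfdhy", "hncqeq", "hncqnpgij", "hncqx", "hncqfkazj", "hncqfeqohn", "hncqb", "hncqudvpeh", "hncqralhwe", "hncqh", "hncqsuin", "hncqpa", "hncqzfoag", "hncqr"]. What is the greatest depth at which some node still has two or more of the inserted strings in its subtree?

Equivalently: take the maximum, over all pairs, of their longest common prefix length.
e.g. "hncqfeqohn" and "hncqfkazj" share the prefix "hncqf" of length 5; no pair shares a longer one.
Longest shared-prefix length: 5

5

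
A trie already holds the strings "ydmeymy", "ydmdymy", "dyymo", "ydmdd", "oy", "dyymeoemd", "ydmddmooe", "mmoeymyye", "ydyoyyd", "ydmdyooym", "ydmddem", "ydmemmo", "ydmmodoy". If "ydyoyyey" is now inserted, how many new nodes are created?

"ydyoyy" is already a path in the trie; the remaining "ey" must be added.
New nodes needed: |"ydyoyyey"| − 6 = 8 − 6 = 2.

2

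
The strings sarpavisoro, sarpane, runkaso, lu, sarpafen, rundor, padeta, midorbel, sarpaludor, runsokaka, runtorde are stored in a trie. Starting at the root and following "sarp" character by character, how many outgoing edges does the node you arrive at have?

The children of the "sarp" node are the distinct next characters among strings starting with "sarp".
Characters that immediately follow "sarp" among the stored strings: {a}.
That node has 1 child edge.

1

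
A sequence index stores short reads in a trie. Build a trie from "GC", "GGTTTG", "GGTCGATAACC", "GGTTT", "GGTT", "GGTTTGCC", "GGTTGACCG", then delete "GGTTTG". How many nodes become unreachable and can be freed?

0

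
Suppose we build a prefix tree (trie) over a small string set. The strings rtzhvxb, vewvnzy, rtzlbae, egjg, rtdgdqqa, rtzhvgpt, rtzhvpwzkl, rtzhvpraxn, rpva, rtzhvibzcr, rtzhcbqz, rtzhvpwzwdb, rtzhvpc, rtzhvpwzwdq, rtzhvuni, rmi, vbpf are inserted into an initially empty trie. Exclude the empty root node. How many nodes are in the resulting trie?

Count nodes per top-level branch (shared prefixes stored once):
  'e'-branch (egjg): 4 nodes
  'r'-branch (rmi, rpva, rtdgdqqa, rtzhcbqz, rtzhvgpt, rtzhvibzcr, rtzhvpc, rtzhvpraxn, rtzhvpwzkl, rtzhvpwzwdb, rtzhvpwzwdq, rtzhvuni, rtzhvxb, rtzlbae): 51 nodes
  'v'-branch (vbpf, vewvnzy): 10 nodes
Sum: 65

65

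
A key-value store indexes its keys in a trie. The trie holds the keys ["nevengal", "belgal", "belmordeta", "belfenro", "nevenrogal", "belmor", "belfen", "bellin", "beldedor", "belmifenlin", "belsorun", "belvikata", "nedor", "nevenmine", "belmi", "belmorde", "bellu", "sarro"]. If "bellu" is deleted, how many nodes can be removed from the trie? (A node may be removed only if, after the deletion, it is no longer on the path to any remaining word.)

1

A node on "bellu"'s path can go only if nothing else ends at it or branches off below it.
The suffix "u" (1 node) is used only by "bellu"; the node for "bell" still has the child "i", so pruning stops there.
Nodes removed: 1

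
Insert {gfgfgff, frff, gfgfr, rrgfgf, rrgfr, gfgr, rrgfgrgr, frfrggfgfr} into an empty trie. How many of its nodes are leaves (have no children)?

8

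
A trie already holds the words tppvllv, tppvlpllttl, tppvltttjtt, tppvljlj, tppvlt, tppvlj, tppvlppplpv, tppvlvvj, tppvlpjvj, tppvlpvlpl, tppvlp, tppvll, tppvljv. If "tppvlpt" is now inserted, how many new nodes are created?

1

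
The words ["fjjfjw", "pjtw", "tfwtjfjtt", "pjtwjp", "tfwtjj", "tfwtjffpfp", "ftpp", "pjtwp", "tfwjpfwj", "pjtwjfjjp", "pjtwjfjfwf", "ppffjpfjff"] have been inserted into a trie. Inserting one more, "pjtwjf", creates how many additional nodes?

Every character of "pjtwjf" already lies on an existing path (it is a prefix of some stored word).
No new nodes are needed: 0.

0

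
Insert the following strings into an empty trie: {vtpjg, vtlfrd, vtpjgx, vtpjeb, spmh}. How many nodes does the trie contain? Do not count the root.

Count nodes per top-level branch (shared prefixes stored once):
  's'-branch (spmh): 4 nodes
  'v'-branch (vtlfrd, vtpjeb, vtpjg, vtpjgx): 12 nodes
Sum: 16

16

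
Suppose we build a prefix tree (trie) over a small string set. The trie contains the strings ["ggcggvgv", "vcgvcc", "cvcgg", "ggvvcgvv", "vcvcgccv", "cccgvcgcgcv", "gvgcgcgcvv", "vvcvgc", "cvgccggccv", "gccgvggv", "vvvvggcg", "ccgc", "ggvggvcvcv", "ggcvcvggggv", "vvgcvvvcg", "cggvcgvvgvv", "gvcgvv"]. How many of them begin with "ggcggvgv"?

Walk to "ggcggvgv"; the words in its subtree are exactly those with that prefix.
Words under "ggcggvgv": ggcggvgv
Count: 1

1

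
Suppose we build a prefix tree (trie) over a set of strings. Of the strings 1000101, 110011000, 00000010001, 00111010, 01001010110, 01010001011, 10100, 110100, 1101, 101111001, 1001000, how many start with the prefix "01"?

Filter for entries beginning with "01":
Words under "01": 01001010110, 01010001011
Count: 2

2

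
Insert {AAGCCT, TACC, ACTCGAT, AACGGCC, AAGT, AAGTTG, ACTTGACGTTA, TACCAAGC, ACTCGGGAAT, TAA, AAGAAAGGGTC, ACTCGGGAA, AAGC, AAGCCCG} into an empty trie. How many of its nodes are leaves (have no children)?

A leaf is a node with no children — equivalently, the end of a word that is not a proper prefix of any other stored word.
Those words: "AACGGCC", "AAGAAAGGGTC", "AAGCCCG", "AAGCCT", "AAGTTG", "ACTCGAT", "ACTCGGGAAT", "ACTTGACGTTA", "TAA", "TACCAAGC"
Leaf count: 10

10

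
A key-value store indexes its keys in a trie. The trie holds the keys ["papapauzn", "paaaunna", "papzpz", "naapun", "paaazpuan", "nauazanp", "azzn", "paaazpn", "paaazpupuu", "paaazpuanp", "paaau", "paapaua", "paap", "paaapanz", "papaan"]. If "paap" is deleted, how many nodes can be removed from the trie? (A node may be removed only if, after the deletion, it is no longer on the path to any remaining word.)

After clearing the end-marker at "paap", prune upward until reaching a node still needed by another word.
Every node on "paap" is still needed (e.g. by "paapaua"), so nothing is freed.
Nodes removed: 0

0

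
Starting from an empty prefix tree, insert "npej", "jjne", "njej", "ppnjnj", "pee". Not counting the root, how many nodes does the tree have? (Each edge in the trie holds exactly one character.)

19

Trace insertions, counting only characters that open a new branch:
  "npej" → 4 new (n, p, e, j)
  "jjne" → 4 new (j, j, n, e)
  "njej" → prefix "n" already present; 3 new (j, e, j)
  "ppnjnj" → 6 new (p, p, n, j, n, j)
  "pee" → prefix "p" already present; 2 new (e, e)
Total nodes = 4 + 4 + 3 + 6 + 2 = 19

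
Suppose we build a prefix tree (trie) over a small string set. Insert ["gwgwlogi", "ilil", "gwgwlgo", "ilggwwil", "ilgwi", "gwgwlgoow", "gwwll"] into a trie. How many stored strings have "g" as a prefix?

Filter for entries beginning with "g":
Words under "g": gwgwlgo, gwgwlgoow, gwgwlogi, gwwll
Count: 4

4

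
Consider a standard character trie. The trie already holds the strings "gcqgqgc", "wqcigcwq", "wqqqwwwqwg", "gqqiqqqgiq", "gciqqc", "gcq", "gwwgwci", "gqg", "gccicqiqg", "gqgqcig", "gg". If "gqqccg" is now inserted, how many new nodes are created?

Walking "gqqccg" from the root, the first 3 characters ("gqq") follow existing edges; "c" is the first miss.
So 6 − 3 = 3 new nodes.

3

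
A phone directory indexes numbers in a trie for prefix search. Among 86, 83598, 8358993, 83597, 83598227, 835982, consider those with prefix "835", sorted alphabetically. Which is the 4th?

Filter for "835…" and sort: "8358993", "83597", "83598", "835982", "83598227"
The 4th is 835982.

835982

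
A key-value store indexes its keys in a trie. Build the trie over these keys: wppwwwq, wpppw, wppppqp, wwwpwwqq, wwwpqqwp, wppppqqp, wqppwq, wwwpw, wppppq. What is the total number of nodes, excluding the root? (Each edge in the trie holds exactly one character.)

Trie structure (* marks end of a word):
(root)
└─ w
   ├─ p
   │  └─ p
   │     ├─ p
   │     │  ├─ p
   │     │  │  └─ q *
   │     │  │     ├─ p *
   │     │  │     └─ q
   │     │  │        └─ p *
   │     │  └─ w *
   │     └─ w
   │        └─ w
   │           └─ w
   │              └─ q *
   ├─ q
   │  └─ p
   │     └─ p
   │        └─ w
   │           └─ q *
   └─ w
      └─ w
         └─ p
            ├─ q
            │  └─ q
            │     └─ w
            │        └─ p *
            └─ w *
               └─ w
                  └─ q
                     └─ q *
Counting every labelled node above: 30.

30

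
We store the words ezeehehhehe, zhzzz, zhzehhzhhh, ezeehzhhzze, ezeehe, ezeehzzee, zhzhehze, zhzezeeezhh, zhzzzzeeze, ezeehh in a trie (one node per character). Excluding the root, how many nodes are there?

Insert word by word; a character creates a node only if that edge doesn't already exist:
  "ezeehehhehe" → 11 new (e, z, e, e, h, e, h, h, e, h, e)
  "zhzzz" → 5 new (z, h, z, z, z)
  "zhzehhzhhh" → prefix "zhz" already present; 7 new (e, h, h, z, h, h, h)
  "ezeehzhhzze" → prefix "ezeeh" already present; 6 new (z, h, h, z, z, e)
  "ezeehe" → prefix "ezeehe" already present; 0 new (none)
  "ezeehzzee" → prefix "ezeehz" already present; 3 new (z, e, e)
  "zhzhehze" → prefix "zhz" already present; 5 new (h, e, h, z, e)
  "zhzezeeezhh" → prefix "zhze" already present; 7 new (z, e, e, e, z, h, h)
  "zhzzzzeeze" → prefix "zhzzz" already present; 5 new (z, e, e, z, e)
  "ezeehh" → prefix "ezeeh" already present; 1 new (h)
Total nodes = 11 + 5 + 7 + 6 + 0 + 3 + 5 + 7 + 5 + 1 = 50

50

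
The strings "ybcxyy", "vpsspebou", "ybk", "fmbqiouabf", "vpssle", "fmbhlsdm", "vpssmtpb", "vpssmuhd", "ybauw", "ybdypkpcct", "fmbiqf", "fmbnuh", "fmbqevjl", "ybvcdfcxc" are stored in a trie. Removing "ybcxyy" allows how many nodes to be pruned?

After clearing the end-marker at "ybcxyy", prune upward until reaching a node still needed by another word.
The suffix "cxyy" (4 nodes) is used only by "ybcxyy"; the node for "yb" still has the child "k", so pruning stops there.
Nodes removed: 4

4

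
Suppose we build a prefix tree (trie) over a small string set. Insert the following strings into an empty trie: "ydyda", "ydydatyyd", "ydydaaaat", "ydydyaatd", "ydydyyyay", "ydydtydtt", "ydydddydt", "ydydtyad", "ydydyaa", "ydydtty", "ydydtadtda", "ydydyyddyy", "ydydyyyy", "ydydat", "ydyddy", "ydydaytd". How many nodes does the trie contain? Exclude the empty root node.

50

Insert word by word; a character creates a node only if that edge doesn't already exist:
  "ydyda" → 5 new (y, d, y, d, a)
  "ydydatyyd" → prefix "ydyda" already present; 4 new (t, y, y, d)
  "ydydaaaat" → prefix "ydyda" already present; 4 new (a, a, a, t)
  "ydydyaatd" → prefix "ydyd" already present; 5 new (y, a, a, t, d)
  "ydydyyyay" → prefix "ydydy" already present; 4 new (y, y, a, y)
  "ydydtydtt" → prefix "ydyd" already present; 5 new (t, y, d, t, t)
  "ydydddydt" → prefix "ydyd" already present; 5 new (d, d, y, d, t)
  "ydydtyad" → prefix "ydydty" already present; 2 new (a, d)
  "ydydyaa" → prefix "ydydyaa" already present; 0 new (none)
  "ydydtty" → prefix "ydydt" already present; 2 new (t, y)
  "ydydtadtda" → prefix "ydydt" already present; 5 new (a, d, t, d, a)
  "ydydyyddyy" → prefix "ydydyy" already present; 4 new (d, d, y, y)
  "ydydyyyy" → prefix "ydydyyy" already present; 1 new (y)
  "ydydat" → prefix "ydydat" already present; 0 new (none)
  "ydyddy" → prefix "ydydd" already present; 1 new (y)
  "ydydaytd" → prefix "ydyda" already present; 3 new (y, t, d)
Total nodes = 5 + 4 + 4 + 5 + 4 + 5 + 5 + 2 + 0 + 2 + 5 + 4 + 1 + 0 + 1 + 3 = 50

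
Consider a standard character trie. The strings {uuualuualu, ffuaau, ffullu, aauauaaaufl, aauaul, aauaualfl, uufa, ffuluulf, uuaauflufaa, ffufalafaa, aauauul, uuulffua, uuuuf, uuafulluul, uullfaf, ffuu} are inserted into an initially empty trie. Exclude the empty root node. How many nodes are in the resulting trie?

78

For each word, the new-node count is its length minus the longest prefix already in the trie:
  "uuualuualu" → 10 new (u, u, u, a, l, u, u, a, l, u)
  "ffuaau" → 6 new (f, f, u, a, a, u)
  "ffullu" → prefix "ffu" already present; 3 new (l, l, u)
  "aauauaaaufl" → 11 new (a, a, u, a, u, a, a, a, u, f, l)
  "aauaul" → prefix "aauau" already present; 1 new (l)
  "aauaualfl" → prefix "aauaua" already present; 3 new (l, f, l)
  "uufa" → prefix "uu" already present; 2 new (f, a)
  "ffuluulf" → prefix "fful" already present; 4 new (u, u, l, f)
  "uuaauflufaa" → prefix "uu" already present; 9 new (a, a, u, f, l, u, f, a, a)
  "ffufalafaa" → prefix "ffu" already present; 7 new (f, a, l, a, f, a, a)
  "aauauul" → prefix "aauau" already present; 2 new (u, l)
  "uuulffua" → prefix "uuu" already present; 5 new (l, f, f, u, a)
  "uuuuf" → prefix "uuu" already present; 2 new (u, f)
  "uuafulluul" → prefix "uua" already present; 7 new (f, u, l, l, u, u, l)
  "uullfaf" → prefix "uu" already present; 5 new (l, l, f, a, f)
  "ffuu" → prefix "ffu" already present; 1 new (u)
Total nodes = 10 + 6 + 3 + 11 + 1 + 3 + 2 + 4 + 9 + 7 + 2 + 5 + 2 + 7 + 5 + 1 = 78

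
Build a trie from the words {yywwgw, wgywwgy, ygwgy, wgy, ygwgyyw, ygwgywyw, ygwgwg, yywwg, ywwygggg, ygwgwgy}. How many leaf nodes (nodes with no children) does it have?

A leaf is a node with no children — equivalently, the end of a word that is not a proper prefix of any other stored word.
Those words: "wgywwgy", "ygwgwgy", "ygwgywyw", "ygwgyyw", "ywwygggg", "yywwgw"
Leaf count: 6

6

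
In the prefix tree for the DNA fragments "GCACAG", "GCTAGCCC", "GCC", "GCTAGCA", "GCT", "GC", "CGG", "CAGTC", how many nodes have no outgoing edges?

6

Leaves are exactly the stored words that no other stored word extends.
Those words: "CAGTC", "CGG", "GCACAG", "GCC", "GCTAGCA", "GCTAGCCC"
Leaf count: 6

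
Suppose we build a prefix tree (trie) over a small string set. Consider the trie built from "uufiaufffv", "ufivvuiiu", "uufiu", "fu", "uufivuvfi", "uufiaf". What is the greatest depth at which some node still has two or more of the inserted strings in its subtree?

5

Look for the deepest trie node that still has at least two words in its subtree.
e.g. "uufiaf" and "uufiaufffv" share the prefix "uufia" of length 5; no pair shares a longer one.
Longest shared-prefix length: 5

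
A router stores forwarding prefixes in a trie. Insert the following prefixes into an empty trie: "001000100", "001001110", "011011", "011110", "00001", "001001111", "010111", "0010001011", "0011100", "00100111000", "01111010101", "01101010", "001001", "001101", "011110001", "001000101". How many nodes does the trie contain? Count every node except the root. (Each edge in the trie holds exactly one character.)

Count nodes per top-level branch (shared prefixes stored once):
  '0'-branch (00001, 001000100, 001000101, 0010001011, 001001, 001001110, 00100111000, 001001111, 001101, 0011100, 010111, 01101010, 011011, 011110, 011110001, 01111010101): 50 nodes
Sum: 50

50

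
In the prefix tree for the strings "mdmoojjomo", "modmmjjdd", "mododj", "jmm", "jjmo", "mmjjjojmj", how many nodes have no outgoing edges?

A leaf is a node with no children — equivalently, the end of a word that is not a proper prefix of any other stored word.
Those words: "jjmo", "jmm", "mdmoojjomo", "mmjjjojmj", "modmmjjdd", "mododj"
Leaf count: 6

6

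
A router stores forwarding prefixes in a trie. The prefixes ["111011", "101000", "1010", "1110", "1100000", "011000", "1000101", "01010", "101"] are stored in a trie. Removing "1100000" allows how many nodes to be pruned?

After clearing the end-marker at "1100000", prune upward until reaching a node still needed by another word.
The suffix "00000" (5 nodes) is used only by "1100000"; the node for "11" still has the child "1", so pruning stops there.
Nodes removed: 5

5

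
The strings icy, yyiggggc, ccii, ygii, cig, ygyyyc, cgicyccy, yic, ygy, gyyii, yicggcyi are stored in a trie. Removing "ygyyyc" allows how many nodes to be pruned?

3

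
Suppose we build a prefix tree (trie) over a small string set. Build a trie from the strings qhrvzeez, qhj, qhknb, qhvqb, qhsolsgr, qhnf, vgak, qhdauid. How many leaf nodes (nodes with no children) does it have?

8

A leaf is a node with no children — equivalently, the end of a word that is not a proper prefix of any other stored word.
Those words: "qhdauid", "qhj", "qhknb", "qhnf", "qhrvzeez", "qhsolsgr", "qhvqb", "vgak"
Leaf count: 8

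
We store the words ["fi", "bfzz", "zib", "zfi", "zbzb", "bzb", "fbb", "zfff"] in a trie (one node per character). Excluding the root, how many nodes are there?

Trie structure (* marks end of a word):
(root)
├─ b
│  ├─ f
│  │  └─ z
│  │     └─ z *
│  └─ z
│     └─ b *
├─ f
│  ├─ b
│  │  └─ b *
│  └─ i *
└─ z
   ├─ b
   │  └─ z
   │     └─ b *
   ├─ f
   │  ├─ f
   │  │  └─ f *
   │  └─ i *
   └─ i
      └─ b *
Counting every labelled node above: 20.

20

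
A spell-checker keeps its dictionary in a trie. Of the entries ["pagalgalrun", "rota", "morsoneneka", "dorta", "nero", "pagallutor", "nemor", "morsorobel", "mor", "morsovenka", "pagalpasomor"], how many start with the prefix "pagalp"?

1

Walk to "pagalp"; the words in its subtree are exactly those with that prefix.
Matches: "pagalpasomor"
Count: 1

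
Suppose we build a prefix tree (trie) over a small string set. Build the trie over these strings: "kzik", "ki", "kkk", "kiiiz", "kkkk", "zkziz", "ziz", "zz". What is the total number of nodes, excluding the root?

19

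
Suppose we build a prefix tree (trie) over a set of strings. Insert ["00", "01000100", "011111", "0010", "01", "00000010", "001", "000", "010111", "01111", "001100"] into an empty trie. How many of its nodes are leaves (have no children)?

Leaves are exactly the stored words that no other stored word extends.
Those words: "00000010", "0010", "001100", "01000100", "010111", "011111"
Leaf count: 6

6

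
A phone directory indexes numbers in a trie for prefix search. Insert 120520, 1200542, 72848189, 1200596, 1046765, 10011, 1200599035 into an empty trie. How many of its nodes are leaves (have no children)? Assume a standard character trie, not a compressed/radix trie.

Leaves are exactly the stored words that no other stored word extends.
Those words: "10011", "1046765", "1200542", "1200596", "1200599035", "120520", "72848189"
Leaf count: 7

7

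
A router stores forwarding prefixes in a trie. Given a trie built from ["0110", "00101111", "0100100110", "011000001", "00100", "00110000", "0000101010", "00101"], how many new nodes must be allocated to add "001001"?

"00100" is already a path in the trie; the remaining "1" must be added.
New nodes needed: |"001001"| − 5 = 6 − 5 = 1.

1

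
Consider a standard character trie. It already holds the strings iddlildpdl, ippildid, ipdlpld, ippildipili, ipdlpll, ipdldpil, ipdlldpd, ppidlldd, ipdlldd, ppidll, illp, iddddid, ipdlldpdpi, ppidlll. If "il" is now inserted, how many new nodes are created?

"il" is already a full path in the trie; only an end-marker is added.
No new nodes are needed: 0.

0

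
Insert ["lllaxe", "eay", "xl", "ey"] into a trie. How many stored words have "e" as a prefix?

2

Walk to "e"; the words in its subtree are exactly those with that prefix.
Matches: "eay", "ey"
Count: 2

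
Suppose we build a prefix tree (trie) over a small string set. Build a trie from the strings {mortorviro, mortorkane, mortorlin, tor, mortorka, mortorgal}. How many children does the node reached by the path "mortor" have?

Follow the path "mortor" to its node, then look at its outgoing edges.
Distinct next characters after "mortor": g, k, l, v.
That node has 4 child edges.

4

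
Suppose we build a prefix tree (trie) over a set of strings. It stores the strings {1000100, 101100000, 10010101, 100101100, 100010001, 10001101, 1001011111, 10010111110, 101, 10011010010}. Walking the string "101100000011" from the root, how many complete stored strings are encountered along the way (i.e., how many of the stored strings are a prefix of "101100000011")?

Walk "101100000011" from the root; an end-of-word marker is hit whenever a stored word is a prefix of "101100000011".
Prefixes of the query that are stored words: "101", "101100000"
Count: 2

2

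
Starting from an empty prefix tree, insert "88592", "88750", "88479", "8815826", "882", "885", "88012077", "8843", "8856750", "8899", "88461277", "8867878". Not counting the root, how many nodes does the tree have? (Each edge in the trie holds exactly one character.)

Trie structure (* marks end of a word):
(root)
└─ 8
   └─ 8
      ├─ 0
      │  └─ 1
      │     └─ 2
      │        └─ 0
      │           └─ 7
      │              └─ 7 *
      ├─ 1
      │  └─ 5
      │     └─ 8
      │        └─ 2
      │           └─ 6 *
      ├─ 2 *
      ├─ 4
      │  ├─ 3 *
      │  ├─ 6
      │  │  └─ 1
      │  │     └─ 2
      │  │        └─ 7
      │  │           └─ 7 *
      │  └─ 7
      │     └─ 9 *
      ├─ 5 *
      │  ├─ 6
      │  │  └─ 7
      │  │     └─ 5
      │  │        └─ 0 *
      │  └─ 9
      │     └─ 2 *
      ├─ 6
      │  └─ 7
      │     └─ 8
      │        └─ 7
      │           └─ 8 *
      ├─ 7
      │  └─ 5
      │     └─ 0 *
      └─ 9
         └─ 9 *
Counting every labelled node above: 40.

40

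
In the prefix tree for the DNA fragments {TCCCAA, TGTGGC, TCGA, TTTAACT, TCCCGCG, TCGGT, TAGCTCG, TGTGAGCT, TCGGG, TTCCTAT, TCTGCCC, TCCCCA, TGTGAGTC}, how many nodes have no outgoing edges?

13

A leaf is a node with no children — equivalently, the end of a word that is not a proper prefix of any other stored word.
Those words: "TAGCTCG", "TCCCAA", "TCCCCA", "TCCCGCG", "TCGA", "TCGGG", "TCGGT", "TCTGCCC", "TGTGAGCT", "TGTGAGTC", "TGTGGC", "TTCCTAT", "TTTAACT"
Leaf count: 13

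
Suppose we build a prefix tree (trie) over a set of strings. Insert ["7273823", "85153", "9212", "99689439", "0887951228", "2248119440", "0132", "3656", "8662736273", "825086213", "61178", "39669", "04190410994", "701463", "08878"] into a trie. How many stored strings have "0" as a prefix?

4

Walk to "0"; the words in its subtree are exactly those with that prefix.
Matches: "0132", "04190410994", "08878", "0887951228"
Count: 4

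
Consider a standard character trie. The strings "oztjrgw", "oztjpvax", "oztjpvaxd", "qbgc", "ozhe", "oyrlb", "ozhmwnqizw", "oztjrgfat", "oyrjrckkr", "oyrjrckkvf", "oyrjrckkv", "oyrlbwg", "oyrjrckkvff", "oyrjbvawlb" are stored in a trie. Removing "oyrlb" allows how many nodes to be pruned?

0

A node on "oyrlb"'s path can go only if nothing else ends at it or branches off below it.
Every node on "oyrlb" is still needed (e.g. by "oyrlbwg"), so nothing is freed.
Nodes removed: 0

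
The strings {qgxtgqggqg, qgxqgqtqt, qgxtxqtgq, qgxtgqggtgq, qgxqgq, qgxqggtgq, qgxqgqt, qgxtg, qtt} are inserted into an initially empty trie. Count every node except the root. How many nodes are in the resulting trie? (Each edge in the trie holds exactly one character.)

30

Trie structure (* marks end of a word):
(root)
└─ q
   ├─ g
   │  └─ x
   │     ├─ q
   │     │  └─ g
   │     │     ├─ g
   │     │     │  └─ t
   │     │     │     └─ g
   │     │     │        └─ q *
   │     │     └─ q *
   │     │        └─ t *
   │     │           └─ q
   │     │              └─ t *
   │     └─ t
   │        ├─ g *
   │        │  └─ q
   │        │     └─ g
   │        │        └─ g
   │        │           ├─ q
   │        │           │  └─ g *
   │        │           └─ t
   │        │              └─ g
   │        │                 └─ q *
   │        └─ x
   │           └─ q
   │              └─ t
   │                 └─ g
   │                    └─ q *
   └─ t
      └─ t *
Counting every labelled node above: 30.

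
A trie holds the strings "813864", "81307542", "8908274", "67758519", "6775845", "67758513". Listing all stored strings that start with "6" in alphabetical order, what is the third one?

67758519

DFS of the "6" subtree visits, in order: "6775845", "67758513", "67758519"
The 3rd is 67758519.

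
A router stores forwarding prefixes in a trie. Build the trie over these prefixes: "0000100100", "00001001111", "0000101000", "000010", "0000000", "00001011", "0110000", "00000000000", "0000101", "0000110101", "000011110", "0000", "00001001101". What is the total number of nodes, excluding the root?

41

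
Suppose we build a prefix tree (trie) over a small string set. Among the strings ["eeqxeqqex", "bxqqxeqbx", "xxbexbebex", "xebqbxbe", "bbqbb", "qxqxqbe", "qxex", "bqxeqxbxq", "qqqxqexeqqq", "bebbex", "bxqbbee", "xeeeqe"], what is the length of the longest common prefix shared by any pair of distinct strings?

3

The deepest shared node is where two words last agree before diverging.
"bxqbbee" and "bxqqxeqbx" agree on "bxq" (3 characters) before diverging; nothing deeper is shared.
Longest shared-prefix length: 3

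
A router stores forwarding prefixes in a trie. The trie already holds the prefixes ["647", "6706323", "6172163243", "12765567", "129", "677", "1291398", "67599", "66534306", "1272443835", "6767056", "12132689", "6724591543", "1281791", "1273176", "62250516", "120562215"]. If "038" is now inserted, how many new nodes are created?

Nothing in the trie begins with "0"; the whole of "038" is new.
3 − 0 = 3 new nodes.

3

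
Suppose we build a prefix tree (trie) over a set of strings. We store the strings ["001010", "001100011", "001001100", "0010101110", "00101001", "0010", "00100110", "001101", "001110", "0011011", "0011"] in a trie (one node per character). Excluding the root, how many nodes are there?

27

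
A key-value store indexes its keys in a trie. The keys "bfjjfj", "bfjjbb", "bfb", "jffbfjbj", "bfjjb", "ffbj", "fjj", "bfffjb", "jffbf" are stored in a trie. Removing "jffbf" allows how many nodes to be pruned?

0

After clearing the end-marker at "jffbf", prune upward until reaching a node still needed by another word.
Every node on "jffbf" is still needed (e.g. by "jffbfjbj"), so nothing is freed.
Nodes removed: 0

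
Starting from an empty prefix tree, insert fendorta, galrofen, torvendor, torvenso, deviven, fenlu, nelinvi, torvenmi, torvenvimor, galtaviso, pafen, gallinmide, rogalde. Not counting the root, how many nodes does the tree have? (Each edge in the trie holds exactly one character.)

Count nodes per top-level branch (shared prefixes stored once):
  'd'-branch (deviven): 7 nodes
  'f'-branch (fendorta, fenlu): 10 nodes
  'g'-branch (gallinmide, galrofen, galtaviso): 21 nodes
  'n'-branch (nelinvi): 7 nodes
  'p'-branch (pafen): 5 nodes
  'r'-branch (rogalde): 7 nodes
  't'-branch (torvendor, torvenmi, torvenso, torvenvimor): 18 nodes
Sum: 75

75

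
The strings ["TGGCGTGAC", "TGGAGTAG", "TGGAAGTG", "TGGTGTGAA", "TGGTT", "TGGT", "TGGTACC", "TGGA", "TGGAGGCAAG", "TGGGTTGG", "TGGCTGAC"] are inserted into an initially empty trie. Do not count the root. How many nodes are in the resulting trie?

42

Count nodes per top-level branch (shared prefixes stored once):
  'T'-branch (TGGA, TGGAAGTG, TGGAGGCAAG, TGGAGTAG, TGGCGTGAC, TGGCTGAC, TGGGTTGG, TGGT, TGGTACC, TGGTGTGAA, TGGTT): 42 nodes
Sum: 42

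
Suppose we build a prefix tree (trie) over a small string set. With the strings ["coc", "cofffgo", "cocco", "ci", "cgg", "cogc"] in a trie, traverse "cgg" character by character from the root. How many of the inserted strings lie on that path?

Traverse "cgg" character by character; count nodes along the way that are marked as word ends.
Prefixes of the query that are stored words: "cgg"
Count: 1

1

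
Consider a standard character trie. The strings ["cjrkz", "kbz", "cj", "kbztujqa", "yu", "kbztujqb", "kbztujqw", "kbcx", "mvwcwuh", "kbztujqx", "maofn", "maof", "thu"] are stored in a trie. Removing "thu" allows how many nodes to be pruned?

3

Walk "thu" from the leaf back toward the root, removing each node that no remaining word uses.
No other word shares any prefix with "thu", so all 3 of its nodes go.
Nodes removed: 3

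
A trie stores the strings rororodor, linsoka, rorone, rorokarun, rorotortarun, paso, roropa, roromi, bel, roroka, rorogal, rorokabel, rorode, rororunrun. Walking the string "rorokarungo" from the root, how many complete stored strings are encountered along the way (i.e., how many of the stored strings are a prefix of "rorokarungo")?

2

Traverse "rorokarungo" character by character; count nodes along the way that are marked as word ends.
Prefixes of the query that are stored words: "roroka", "rorokarun"
Count: 2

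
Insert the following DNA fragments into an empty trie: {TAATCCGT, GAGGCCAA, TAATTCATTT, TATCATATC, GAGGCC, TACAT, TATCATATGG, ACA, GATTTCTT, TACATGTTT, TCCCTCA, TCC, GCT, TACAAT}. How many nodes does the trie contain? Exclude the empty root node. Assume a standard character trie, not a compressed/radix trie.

Count nodes per top-level branch (shared prefixes stored once):
  'A'-branch (ACA): 3 nodes
  'G'-branch (GAGGCC, GAGGCCAA, GATTTCTT, GCT): 16 nodes
  'T'-branch (TAATCCGT, TAATTCATTT, TACAAT, TACAT, TACATGTTT, TATCATATC, TATCATATGG, TCC, TCCCTCA): 38 nodes
Sum: 57

57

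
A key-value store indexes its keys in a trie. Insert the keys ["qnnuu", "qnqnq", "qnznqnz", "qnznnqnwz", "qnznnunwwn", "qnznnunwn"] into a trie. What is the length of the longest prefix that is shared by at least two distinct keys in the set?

The deepest shared node is where two words last agree before diverging.
"qnznnunwn" and "qnznnunwwn" agree on "qnznnunw" (8 characters) before diverging; nothing deeper is shared.
Longest shared-prefix length: 8

8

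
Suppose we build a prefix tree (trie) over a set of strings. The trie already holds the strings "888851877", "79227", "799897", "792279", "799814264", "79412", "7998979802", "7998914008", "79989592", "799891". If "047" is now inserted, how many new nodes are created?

3

No existing word starts with "0", so every character of "047" needs a new node.
3 − 0 = 3 new nodes.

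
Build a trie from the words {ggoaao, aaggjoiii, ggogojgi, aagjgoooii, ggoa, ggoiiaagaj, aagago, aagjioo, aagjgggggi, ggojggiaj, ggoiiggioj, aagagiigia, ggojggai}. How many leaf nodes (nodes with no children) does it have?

12

Leaves are exactly the stored words that no other stored word extends.
Those words: "aagagiigia", "aagago", "aaggjoiii", "aagjgggggi", "aagjgoooii", "aagjioo", "ggoaao", "ggogojgi", "ggoiiaagaj", "ggoiiggioj", "ggojggai", "ggojggiaj"
Leaf count: 12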